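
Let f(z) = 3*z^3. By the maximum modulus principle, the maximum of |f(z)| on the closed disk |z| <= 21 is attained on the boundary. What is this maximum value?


Step 1: On |z| = 21, |f(z)| = 3 * |z|^3 = 3 * 21^3
Step 2: By maximum modulus principle, maximum is on boundary.
Step 3: Maximum = 3 * 9261 = 27783

27783


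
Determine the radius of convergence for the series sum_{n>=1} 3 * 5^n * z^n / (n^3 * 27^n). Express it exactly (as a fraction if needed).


Step 1: General term a_n = 3 * 5^n / (n^3 * 27^n)
Step 2: By the root test, |a_n|^(1/n) = 3^(1/n) * 5 / (n^(3/n) * 27) -> 5/27 as n -> infinity (since 3^(1/n) -> 1 and n^(3/n) -> 1)
Step 3: R = 1/lim|a_n|^(1/n) = 27/5

27/5


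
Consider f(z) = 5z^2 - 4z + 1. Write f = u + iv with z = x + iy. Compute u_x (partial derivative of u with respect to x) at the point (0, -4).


Step 1: f(z) = 5(x+iy)^2 - 4(x+iy) + 1
Step 2: u = 5(x^2 - y^2) - 4x + 1
Step 3: u_x = 10x - 4
Step 4: At (0, -4): u_x = 0 - 4 = -4

-4


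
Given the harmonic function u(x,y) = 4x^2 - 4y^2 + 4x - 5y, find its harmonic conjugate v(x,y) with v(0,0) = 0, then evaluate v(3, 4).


Step 1: v_x = -u_y = 8y + 5
Step 2: v_y = u_x = 8x + 4
Step 3: v = 8xy + 5x + 4y + C
Step 4: v(0,0) = 0 => C = 0
Step 5: v(3, 4) = 127

127


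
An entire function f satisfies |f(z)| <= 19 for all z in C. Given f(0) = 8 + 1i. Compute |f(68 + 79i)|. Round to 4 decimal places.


Step 1: By Liouville's theorem, a bounded entire function is constant.
Step 2: f(z) = f(0) = 8 + 1i for all z.
Step 3: |f(w)| = |8 + 1i| = sqrt(64 + 1)
Step 4: = 8.0623

8.0623


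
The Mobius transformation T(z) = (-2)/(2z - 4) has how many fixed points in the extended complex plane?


Step 1: Fixed points satisfy T(z) = z
Step 2: 2z^2 - 4z + 2 = 0
Step 3: Discriminant = (-4)^2 - 4*2*2 = 0
Step 4: Number of fixed points = 1

1


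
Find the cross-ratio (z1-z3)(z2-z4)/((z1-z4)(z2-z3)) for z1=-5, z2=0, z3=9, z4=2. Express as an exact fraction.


Step 1: (z1-z3)(z2-z4) = (-14) * (-2) = 28
Step 2: (z1-z4)(z2-z3) = (-7) * (-9) = 63
Step 3: Cross-ratio = 28/63 = 4/9

4/9


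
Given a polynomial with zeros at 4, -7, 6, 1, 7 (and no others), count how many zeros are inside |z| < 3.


Step 1: Check each root:
  z = 4: |4| = 4 >= 3
  z = -7: |-7| = 7 >= 3
  z = 6: |6| = 6 >= 3
  z = 1: |1| = 1 < 3
  z = 7: |7| = 7 >= 3
Step 2: Count = 1

1


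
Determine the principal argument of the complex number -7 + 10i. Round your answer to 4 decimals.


Step 1: z = -7 + 10i
Step 2: arg(z) = atan2(10, -7)
Step 3: arg(z) = 2.1815

2.1815


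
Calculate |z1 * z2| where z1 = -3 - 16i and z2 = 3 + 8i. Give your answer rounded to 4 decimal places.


Step 1: |z1| = sqrt((-3)^2 + (-16)^2) = sqrt(265)
Step 2: |z2| = sqrt(3^2 + 8^2) = sqrt(73)
Step 3: |z1*z2| = |z1|*|z2| = sqrt(265) * sqrt(73) = sqrt(265 * 73) = sqrt(19345)
Step 4: = 139.0863

139.0863


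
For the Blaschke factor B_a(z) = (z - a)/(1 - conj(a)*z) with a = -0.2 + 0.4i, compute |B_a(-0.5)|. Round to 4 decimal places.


Step 1: Numerator z0 - a = -0.5 - (-0.2 + 0.4i) = -0.3 - 0.4i
Step 2: Denominator 1 - conj(a)*z0 = 1 - (-0.2 - 0.4i)*(-0.5) = 0.9 - 0.2i
Step 3: |z0 - a|^2 = (-0.3)^2 + (-0.4)^2 = 0.25; |1 - conj(a)*z0|^2 = 0.9^2 + (-0.2)^2 = 0.85
Step 4: |B_a(-0.5)| = sqrt(0.25 / 0.85) = sqrt(0.294118)
Step 5: = 0.5423

0.5423


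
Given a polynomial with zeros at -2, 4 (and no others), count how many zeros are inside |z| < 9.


Step 1: Check each root:
  z = -2: |-2| = 2 < 9
  z = 4: |4| = 4 < 9
Step 2: Count = 2

2


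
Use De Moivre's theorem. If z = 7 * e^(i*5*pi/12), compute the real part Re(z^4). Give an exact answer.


Step 1: By De Moivre's theorem, z^4 = 7^4 * e^(i*4*5*pi/12) = 2401 * (cos(5*pi/3) + i*sin(5*pi/3))
Step 2: |z|^4 = 7^4 = 2401
Step 3: The angle 5*pi/3 already lies in [0, 2*pi)
Step 4: cos(5*pi/3) = 1/2
Step 5: Re(z^4) = 2401 * 1/2 = 2401/2

2401/2


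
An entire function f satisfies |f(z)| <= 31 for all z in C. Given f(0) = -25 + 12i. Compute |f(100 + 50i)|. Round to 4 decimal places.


Step 1: By Liouville's theorem, a bounded entire function is constant.
Step 2: f(z) = f(0) = -25 + 12i for all z.
Step 3: |f(w)| = |-25 + 12i| = sqrt(625 + 144)
Step 4: = 27.7308

27.7308


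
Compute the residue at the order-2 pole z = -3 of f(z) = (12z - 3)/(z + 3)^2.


Step 1: Pole of order 2 at z = -3
Step 2: Res = lim d/dz [(z + 3)^2 * f(z)] as z -> -3
Step 3: (z + 3)^2 * f(z) = 12z - 3
Step 4: d/dz[12z - 3] = 12

12


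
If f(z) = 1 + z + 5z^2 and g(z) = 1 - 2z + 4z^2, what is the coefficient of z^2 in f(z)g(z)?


Step 1: z^2 term in f*g comes from: (1)*(4z^2) + (z)*(-2z) + (5z^2)*(1)
Step 2: = 4 - 2 + 5
Step 3: = 7

7


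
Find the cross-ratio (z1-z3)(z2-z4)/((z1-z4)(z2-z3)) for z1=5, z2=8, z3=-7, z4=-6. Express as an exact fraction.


Step 1: (z1-z3)(z2-z4) = 12 * 14 = 168
Step 2: (z1-z4)(z2-z3) = 11 * 15 = 165
Step 3: Cross-ratio = 168/165 = 56/55

56/55


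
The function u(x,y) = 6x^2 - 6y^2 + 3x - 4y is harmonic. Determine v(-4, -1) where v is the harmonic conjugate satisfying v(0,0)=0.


Step 1: v_x = -u_y = 12y + 4
Step 2: v_y = u_x = 12x + 3
Step 3: v = 12xy + 4x + 3y + C
Step 4: v(0,0) = 0 => C = 0
Step 5: v(-4, -1) = 29

29


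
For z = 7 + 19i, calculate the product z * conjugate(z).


Step 1: conj(z) = 7 - 19i
Step 2: z * conj(z) = 7^2 + 19^2
Step 3: = 49 + 361 = 410

410


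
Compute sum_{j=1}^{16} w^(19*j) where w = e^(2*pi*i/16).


Step 1: The sum sum_{j=1}^{n} w^(k*j) equals n if n | k, else 0.
Step 2: Here n = 16, k = 19
Step 3: Does n divide k? 16 | 19 -> False
Step 4: Sum = 0

0


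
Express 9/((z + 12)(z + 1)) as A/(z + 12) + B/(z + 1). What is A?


Step 1: Multiply both sides by (z + 12) and set z = -12
Step 2: A = 9 / (-12 + 1)
Step 3: A = 9 / (-11)
Step 4: A = -9/11

-9/11


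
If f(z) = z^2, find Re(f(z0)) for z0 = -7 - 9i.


Step 1: z0 = -7 - 9i
Step 2: z0^2 = (-7)^2 - (-9)^2 + 126i
Step 3: real part = 49 - 81 = -32

-32


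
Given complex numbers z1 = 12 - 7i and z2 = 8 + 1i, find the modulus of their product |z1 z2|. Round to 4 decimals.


Step 1: |z1| = sqrt(12^2 + (-7)^2) = sqrt(193)
Step 2: |z2| = sqrt(8^2 + 1^2) = sqrt(65)
Step 3: |z1*z2| = |z1|*|z2| = sqrt(193) * sqrt(65) = sqrt(193 * 65) = sqrt(12545)
Step 4: = 112.0045

112.0045


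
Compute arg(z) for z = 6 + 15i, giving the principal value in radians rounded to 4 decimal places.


Step 1: z = 6 + 15i
Step 2: arg(z) = atan2(15, 6)
Step 3: arg(z) = 1.1903

1.1903


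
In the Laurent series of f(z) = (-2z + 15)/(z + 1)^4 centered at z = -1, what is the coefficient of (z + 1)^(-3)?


Step 1: Write the numerator in powers of (z + 1): -2z + 15 = -2(z + 1) + (-2*(-1) + 15) = -2(z + 1) + 17
Step 2: Divide by (z + 1)^4: f(z) = 17(z + 1)^(-4) - 2(z + 1)^(-3)
Step 3: This finite sum is the Laurent series of f about z = -1.
Step 4: Coefficient of (z + 1)^(-3) = coefficient of (z + 1) in the re-centred numerator = -2

-2


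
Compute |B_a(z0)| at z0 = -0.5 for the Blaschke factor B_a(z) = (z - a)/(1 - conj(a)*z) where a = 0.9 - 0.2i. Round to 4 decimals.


Step 1: Numerator z0 - a = -0.5 - (0.9 - 0.2i) = -1.4 + 0.2i
Step 2: Denominator 1 - conj(a)*z0 = 1 - (0.9 + 0.2i)*(-0.5) = 1.45 + 0.1i
Step 3: |z0 - a|^2 = (-1.4)^2 + 0.2^2 = 2; |1 - conj(a)*z0|^2 = 1.45^2 + 0.1^2 = 2.1125
Step 4: |B_a(-0.5)| = sqrt(2 / 2.1125) = sqrt(0.946746)
Step 5: = 0.973

0.973


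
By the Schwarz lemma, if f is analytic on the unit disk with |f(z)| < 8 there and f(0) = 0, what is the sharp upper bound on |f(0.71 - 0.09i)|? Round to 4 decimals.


Step 1: g = f/8 maps D -> D with g(0) = 0, so by the Schwarz lemma |g(z)| <= |z|, i.e. |f(z)| <= 8|z|; this is sharp (f(z) = 8z).
Step 2: |z0|^2 = 0.71^2 + (-0.09)^2 = 0.5122
Step 3: |z0| = sqrt(0.5122) = 0.715681
Step 4: Best bound = 8 * |z0| = 8 * 0.715681 = 5.7255

5.7255


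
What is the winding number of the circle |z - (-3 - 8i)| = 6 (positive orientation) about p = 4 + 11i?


Step 1: Center c = (-3, -8), radius = 6
Step 2: |p - c|^2 = 7^2 + 19^2 = 410
Step 3: r^2 = 36
Step 4: |p-c| > r so winding number = 0

0


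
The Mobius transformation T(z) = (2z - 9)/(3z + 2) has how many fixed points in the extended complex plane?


Step 1: Fixed points satisfy T(z) = z
Step 2: 3z^2 + 9 = 0
Step 3: Discriminant = 0^2 - 4*3*9 = -108
Step 4: Number of fixed points = 2

2


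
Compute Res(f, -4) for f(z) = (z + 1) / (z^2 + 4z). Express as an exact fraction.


Step 1: Q(z) = z^2 + 4z = (z + 4)(z)
Step 2: Q'(z) = 2z + 4
Step 3: Q'(-4) = -4, P(-4) = -3
Step 4: Res = P(-4)/Q'(-4) = -3/(-4) = 3/4

3/4


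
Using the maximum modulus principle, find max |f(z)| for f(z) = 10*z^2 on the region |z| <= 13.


Step 1: On |z| = 13, |f(z)| = 10 * |z|^2 = 10 * 13^2
Step 2: By maximum modulus principle, maximum is on boundary.
Step 3: Maximum = 10 * 169 = 1690

1690


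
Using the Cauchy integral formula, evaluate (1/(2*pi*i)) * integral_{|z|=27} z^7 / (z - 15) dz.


Step 1: f(z) = z^7, a = 15 is inside |z| = 27
Step 2: By Cauchy integral formula: (1/(2pi*i)) * integral = f(a)
Step 3: f(15) = 15^7 = 170859375

170859375


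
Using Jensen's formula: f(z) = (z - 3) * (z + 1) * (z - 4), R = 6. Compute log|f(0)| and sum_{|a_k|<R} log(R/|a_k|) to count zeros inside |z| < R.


Jensen's formula: (1/2pi)*integral log|f(Re^it)|dt = log|f(0)| + sum_{|a_k|<R} log(R/|a_k|)
Step 1: f(0) = (-3) * 1 * (-4) = 12
Step 2: log|f(0)| = log|3| + log|-1| + log|4| = 2.4849
Step 3: Zeros inside |z| < 6: 3, -1, 4
Step 4: Jensen sum = log(6/3) + log(6/1) + log(6/4) = 2.8904
Step 5: n(R) = number of terms in the Jensen sum = count of zeros inside |z| < 6 = 3

3


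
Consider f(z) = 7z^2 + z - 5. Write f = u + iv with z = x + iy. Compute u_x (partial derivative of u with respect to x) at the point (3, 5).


Step 1: f(z) = 7(x+iy)^2 + (x+iy) - 5
Step 2: u = 7(x^2 - y^2) + x - 5
Step 3: u_x = 14x + 1
Step 4: At (3, 5): u_x = 42 + 1 = 43

43


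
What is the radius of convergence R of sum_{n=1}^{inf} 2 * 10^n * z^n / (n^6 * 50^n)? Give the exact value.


Step 1: General term a_n = 2 * 10^n / (n^6 * 50^n)
Step 2: By the root test, |a_n|^(1/n) = 2^(1/n) * 10 / (n^(6/n) * 50) -> 10/50 as n -> infinity (since 2^(1/n) -> 1 and n^(6/n) -> 1)
Step 3: R = 1/lim|a_n|^(1/n) = 50/10 = 5

5


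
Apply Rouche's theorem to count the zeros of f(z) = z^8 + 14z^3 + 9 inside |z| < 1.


Step 1: On |z| = 1 the three terms have sizes |z^8| = 1^8 = 1, |14z^3| = 14*1^3 = 14, |9| = 9
Step 2: The dominant term is g(z) = 14z^3; let h(z) = z^8 + 9 so f = g + h
Step 3: On |z| = 1: |g| = 14 and |h| <= 1 + 9 = 10
Step 4: Since 14 > 10, |h| < |g| on |z| = 1, so by Rouche f has the same number of zeros as g inside |z| < 1
Step 5: g(z) = 14z^3 has 3 zeros (at the origin, multiplicity 3) inside |z| < 1. Answer = 3

3


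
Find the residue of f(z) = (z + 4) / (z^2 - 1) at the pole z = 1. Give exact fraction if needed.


Step 1: Q(z) = z^2 - 1 = (z - 1)(z + 1)
Step 2: Q'(z) = 2z
Step 3: Q'(1) = 2, P(1) = 5
Step 4: Res = P(1)/Q'(1) = 5/2 = 5/2

5/2


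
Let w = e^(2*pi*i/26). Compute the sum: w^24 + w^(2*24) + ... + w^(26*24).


Step 1: The sum sum_{j=1}^{n} w^(k*j) equals n if n | k, else 0.
Step 2: Here n = 26, k = 24
Step 3: Does n divide k? 26 | 24 -> False
Step 4: Sum = 0

0


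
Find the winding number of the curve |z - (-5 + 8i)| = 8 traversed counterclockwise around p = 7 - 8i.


Step 1: Center c = (-5, 8), radius = 8
Step 2: |p - c|^2 = 12^2 + (-16)^2 = 400
Step 3: r^2 = 64
Step 4: |p-c| > r so winding number = 0

0


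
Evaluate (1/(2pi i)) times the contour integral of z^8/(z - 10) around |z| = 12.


Step 1: f(z) = z^8, a = 10 is inside |z| = 12
Step 2: By Cauchy integral formula: (1/(2pi*i)) * integral = f(a)
Step 3: f(10) = 10^8 = 100000000

100000000


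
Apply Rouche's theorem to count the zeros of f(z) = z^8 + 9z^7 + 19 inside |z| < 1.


Step 1: On |z| = 1 the three terms have sizes |z^8| = 1^8 = 1, |9z^7| = 9*1^7 = 9, |19| = 19
Step 2: The dominant term is g(z) = 19; let h(z) = z^8 + 9z^7 so f = g + h
Step 3: On |z| = 1: |g| = 19 and |h| <= 1 + 9 = 10
Step 4: Since 19 > 10, |h| < |g| on |z| = 1, so by Rouche f has the same number of zeros as g inside |z| < 1
Step 5: g(z) = 19 is a nonzero constant with no zeros inside |z| < 1. Answer = 0

0


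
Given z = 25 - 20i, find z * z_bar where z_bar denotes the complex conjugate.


Step 1: conj(z) = 25 + 20i
Step 2: z * conj(z) = 25^2 + (-20)^2
Step 3: = 625 + 400 = 1025

1025


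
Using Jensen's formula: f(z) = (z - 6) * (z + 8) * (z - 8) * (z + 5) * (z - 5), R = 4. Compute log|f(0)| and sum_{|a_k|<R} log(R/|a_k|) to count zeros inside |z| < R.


Jensen's formula: (1/2pi)*integral log|f(Re^it)|dt = log|f(0)| + sum_{|a_k|<R} log(R/|a_k|)
Step 1: f(0) = (-6) * 8 * (-8) * 5 * (-5) = -9600
Step 2: log|f(0)| = log|6| + log|-8| + log|8| + log|-5| + log|5| = 9.1695
Step 3: Zeros inside |z| < 4: none
Step 4: Jensen sum = (empty sum) = 0
Step 5: n(R) = number of terms in the Jensen sum = count of zeros inside |z| < 4 = 0

0


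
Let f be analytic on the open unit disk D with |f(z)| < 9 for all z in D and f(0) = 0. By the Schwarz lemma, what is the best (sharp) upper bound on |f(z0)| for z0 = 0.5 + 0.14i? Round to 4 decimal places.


Step 1: g = f/9 maps D -> D with g(0) = 0, so by the Schwarz lemma |g(z)| <= |z|, i.e. |f(z)| <= 9|z|; this is sharp (f(z) = 9z).
Step 2: |z0|^2 = 0.5^2 + 0.14^2 = 0.2696
Step 3: |z0| = sqrt(0.2696) = 0.51923
Step 4: Best bound = 9 * |z0| = 9 * 0.51923 = 4.6731

4.6731


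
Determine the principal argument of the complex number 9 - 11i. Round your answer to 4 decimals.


Step 1: z = 9 - 11i
Step 2: arg(z) = atan2(-11, 9)
Step 3: arg(z) = -0.8851

-0.8851


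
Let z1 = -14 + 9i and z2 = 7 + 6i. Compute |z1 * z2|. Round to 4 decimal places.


Step 1: |z1| = sqrt((-14)^2 + 9^2) = sqrt(277)
Step 2: |z2| = sqrt(7^2 + 6^2) = sqrt(85)
Step 3: |z1*z2| = |z1|*|z2| = sqrt(277) * sqrt(85) = sqrt(277 * 85) = sqrt(23545)
Step 4: = 153.4438

153.4438


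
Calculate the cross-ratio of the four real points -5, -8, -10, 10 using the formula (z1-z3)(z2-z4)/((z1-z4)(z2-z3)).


Step 1: (z1-z3)(z2-z4) = 5 * (-18) = -90
Step 2: (z1-z4)(z2-z3) = (-15) * 2 = -30
Step 3: Cross-ratio = 90/30 = 3

3


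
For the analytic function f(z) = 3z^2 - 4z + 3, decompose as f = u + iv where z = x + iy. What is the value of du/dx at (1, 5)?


Step 1: f(z) = 3(x+iy)^2 - 4(x+iy) + 3
Step 2: u = 3(x^2 - y^2) - 4x + 3
Step 3: u_x = 6x - 4
Step 4: At (1, 5): u_x = 6 - 4 = 2

2


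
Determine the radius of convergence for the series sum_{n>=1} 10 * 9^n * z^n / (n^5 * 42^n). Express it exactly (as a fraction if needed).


Step 1: General term a_n = 10 * 9^n / (n^5 * 42^n)
Step 2: By the root test, |a_n|^(1/n) = 10^(1/n) * 9 / (n^(5/n) * 42) -> 9/42 as n -> infinity (since 10^(1/n) -> 1 and n^(5/n) -> 1)
Step 3: R = 1/lim|a_n|^(1/n) = 42/9 = 14/3

14/3


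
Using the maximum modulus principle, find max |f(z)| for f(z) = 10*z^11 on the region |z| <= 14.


Step 1: On |z| = 14, |f(z)| = 10 * |z|^11 = 10 * 14^11
Step 2: By maximum modulus principle, maximum is on boundary.
Step 3: Maximum = 10 * 4049565169664 = 40495651696640

40495651696640


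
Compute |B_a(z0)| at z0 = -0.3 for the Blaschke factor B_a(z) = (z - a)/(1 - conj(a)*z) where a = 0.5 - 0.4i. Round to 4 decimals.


Step 1: Numerator z0 - a = -0.3 - (0.5 - 0.4i) = -0.8 + 0.4i
Step 2: Denominator 1 - conj(a)*z0 = 1 - (0.5 + 0.4i)*(-0.3) = 1.15 + 0.12i
Step 3: |z0 - a|^2 = (-0.8)^2 + 0.4^2 = 0.8; |1 - conj(a)*z0|^2 = 1.15^2 + 0.12^2 = 1.3369
Step 4: |B_a(-0.3)| = sqrt(0.8 / 1.3369) = sqrt(0.598399)
Step 5: = 0.7736

0.7736


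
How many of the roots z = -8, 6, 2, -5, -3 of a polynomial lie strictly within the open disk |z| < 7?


Step 1: Check each root:
  z = -8: |-8| = 8 >= 7
  z = 6: |6| = 6 < 7
  z = 2: |2| = 2 < 7
  z = -5: |-5| = 5 < 7
  z = -3: |-3| = 3 < 7
Step 2: Count = 4

4


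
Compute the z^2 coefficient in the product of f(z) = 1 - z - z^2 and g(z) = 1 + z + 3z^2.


Step 1: z^2 term in f*g comes from: (1)*(3z^2) + (-z)*(z) + (-z^2)*(1)
Step 2: = 3 - 1 - 1
Step 3: = 1

1


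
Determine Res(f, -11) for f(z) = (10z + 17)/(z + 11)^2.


Step 1: Pole of order 2 at z = -11
Step 2: Res = lim d/dz [(z + 11)^2 * f(z)] as z -> -11
Step 3: (z + 11)^2 * f(z) = 10z + 17
Step 4: d/dz[10z + 17] = 10

10


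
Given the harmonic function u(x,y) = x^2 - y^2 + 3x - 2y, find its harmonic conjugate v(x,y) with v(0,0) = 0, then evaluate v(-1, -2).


Step 1: v_x = -u_y = 2y + 2
Step 2: v_y = u_x = 2x + 3
Step 3: v = 2xy + 2x + 3y + C
Step 4: v(0,0) = 0 => C = 0
Step 5: v(-1, -2) = -4

-4


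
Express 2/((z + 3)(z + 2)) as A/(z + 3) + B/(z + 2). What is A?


Step 1: Multiply both sides by (z + 3) and set z = -3
Step 2: A = 2 / (-3 + 2)
Step 3: A = 2 / (-1)
Step 4: A = -2

-2


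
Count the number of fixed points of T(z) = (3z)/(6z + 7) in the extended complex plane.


Step 1: Fixed points satisfy T(z) = z
Step 2: 6z^2 + 4z = 0
Step 3: Discriminant = 4^2 - 4*6*0 = 16
Step 4: Number of fixed points = 2

2


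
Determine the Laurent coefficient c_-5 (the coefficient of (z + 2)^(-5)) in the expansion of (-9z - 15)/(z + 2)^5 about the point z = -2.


Step 1: Write the numerator in powers of (z + 2): -9z - 15 = -9(z + 2) + (-9*(-2) - 15) = -9(z + 2) + 3
Step 2: Divide by (z + 2)^5: f(z) = 3(z + 2)^(-5) - 9(z + 2)^(-4)
Step 3: This finite sum is the Laurent series of f about z = -2.
Step 4: Coefficient of (z + 2)^(-5) = -9*(-2) - 15 = 3

3


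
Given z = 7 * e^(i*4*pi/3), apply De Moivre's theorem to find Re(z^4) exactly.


Step 1: By De Moivre's theorem, z^4 = 7^4 * e^(i*4*4*pi/3) = 2401 * (cos(16*pi/3) + i*sin(16*pi/3))
Step 2: |z|^4 = 7^4 = 2401
Step 3: Reduce the angle mod 2*pi: 16*pi/3 - 4*pi = 4*pi/3
Step 4: cos(4*pi/3) = -1/2
Step 5: Re(z^4) = 2401 * (-1/2) = -2401/2

-2401/2


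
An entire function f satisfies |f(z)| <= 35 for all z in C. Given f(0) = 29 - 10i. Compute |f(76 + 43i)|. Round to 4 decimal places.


Step 1: By Liouville's theorem, a bounded entire function is constant.
Step 2: f(z) = f(0) = 29 - 10i for all z.
Step 3: |f(w)| = |29 - 10i| = sqrt(841 + 100)
Step 4: = 30.6757

30.6757


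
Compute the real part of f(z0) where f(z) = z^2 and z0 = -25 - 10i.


Step 1: z0 = -25 - 10i
Step 2: z0^2 = (-25)^2 - (-10)^2 + 500i
Step 3: real part = 625 - 100 = 525

525


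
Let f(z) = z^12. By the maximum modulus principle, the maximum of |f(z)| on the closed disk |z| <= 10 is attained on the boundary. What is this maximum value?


Step 1: On |z| = 10, |f(z)| = |z|^12 = 10^12
Step 2: By maximum modulus principle, maximum is on boundary.
Step 3: Maximum = 1000000000000 = 1000000000000

1000000000000


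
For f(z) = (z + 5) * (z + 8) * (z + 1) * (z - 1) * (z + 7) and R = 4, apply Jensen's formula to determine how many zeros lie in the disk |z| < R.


Jensen's formula: (1/2pi)*integral log|f(Re^it)|dt = log|f(0)| + sum_{|a_k|<R} log(R/|a_k|)
Step 1: f(0) = 5 * 8 * 1 * (-1) * 7 = -280
Step 2: log|f(0)| = log|-5| + log|-8| + log|-1| + log|1| + log|-7| = 5.6348
Step 3: Zeros inside |z| < 4: -1, 1
Step 4: Jensen sum = log(4/1) + log(4/1) = 2.7726
Step 5: n(R) = number of terms in the Jensen sum = count of zeros inside |z| < 4 = 2

2


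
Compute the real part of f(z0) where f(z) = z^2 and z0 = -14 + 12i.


Step 1: z0 = -14 + 12i
Step 2: z0^2 = (-14)^2 - 12^2 - 336i
Step 3: real part = 196 - 144 = 52

52


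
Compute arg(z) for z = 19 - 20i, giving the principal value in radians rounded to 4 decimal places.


Step 1: z = 19 - 20i
Step 2: arg(z) = atan2(-20, 19)
Step 3: arg(z) = -0.811

-0.811


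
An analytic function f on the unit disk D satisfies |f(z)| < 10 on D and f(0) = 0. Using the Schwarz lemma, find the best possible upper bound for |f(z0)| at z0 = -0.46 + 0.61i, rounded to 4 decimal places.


Step 1: g = f/10 maps D -> D with g(0) = 0, so by the Schwarz lemma |g(z)| <= |z|, i.e. |f(z)| <= 10|z|; this is sharp (f(z) = 10z).
Step 2: |z0|^2 = (-0.46)^2 + 0.61^2 = 0.5837
Step 3: |z0| = sqrt(0.5837) = 0.764003
Step 4: Best bound = 10 * |z0| = 10 * 0.764003 = 7.64

7.64


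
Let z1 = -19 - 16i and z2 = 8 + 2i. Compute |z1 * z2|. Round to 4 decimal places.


Step 1: |z1| = sqrt((-19)^2 + (-16)^2) = sqrt(617)
Step 2: |z2| = sqrt(8^2 + 2^2) = sqrt(68)
Step 3: |z1*z2| = |z1|*|z2| = sqrt(617) * sqrt(68) = sqrt(617 * 68) = sqrt(41956)
Step 4: = 204.8316

204.8316


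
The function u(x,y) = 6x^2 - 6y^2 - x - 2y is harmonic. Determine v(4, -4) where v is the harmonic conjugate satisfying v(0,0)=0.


Step 1: v_x = -u_y = 12y + 2
Step 2: v_y = u_x = 12x - 1
Step 3: v = 12xy + 2x - y + C
Step 4: v(0,0) = 0 => C = 0
Step 5: v(4, -4) = -180

-180


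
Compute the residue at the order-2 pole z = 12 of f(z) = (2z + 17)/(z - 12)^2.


Step 1: Pole of order 2 at z = 12
Step 2: Res = lim d/dz [(z - 12)^2 * f(z)] as z -> 12
Step 3: (z - 12)^2 * f(z) = 2z + 17
Step 4: d/dz[2z + 17] = 2

2


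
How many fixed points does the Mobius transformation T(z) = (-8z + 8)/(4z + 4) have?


Step 1: Fixed points satisfy T(z) = z
Step 2: 4z^2 + 12z - 8 = 0
Step 3: Discriminant = 12^2 - 4*4*(-8) = 272
Step 4: Number of fixed points = 2

2


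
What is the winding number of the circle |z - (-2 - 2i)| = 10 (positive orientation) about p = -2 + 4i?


Step 1: Center c = (-2, -2), radius = 10
Step 2: |p - c|^2 = 0^2 + 6^2 = 36
Step 3: r^2 = 100
Step 4: |p-c| < r so winding number = 1

1


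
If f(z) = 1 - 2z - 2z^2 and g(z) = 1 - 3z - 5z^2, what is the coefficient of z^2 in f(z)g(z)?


Step 1: z^2 term in f*g comes from: (1)*(-5z^2) + (-2z)*(-3z) + (-2z^2)*(1)
Step 2: = -5 + 6 - 2
Step 3: = -1

-1


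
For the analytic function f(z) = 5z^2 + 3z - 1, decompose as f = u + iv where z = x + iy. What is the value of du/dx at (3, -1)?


Step 1: f(z) = 5(x+iy)^2 + 3(x+iy) - 1
Step 2: u = 5(x^2 - y^2) + 3x - 1
Step 3: u_x = 10x + 3
Step 4: At (3, -1): u_x = 30 + 3 = 33

33


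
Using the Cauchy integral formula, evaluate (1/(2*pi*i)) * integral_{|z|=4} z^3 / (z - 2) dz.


Step 1: f(z) = z^3, a = 2 is inside |z| = 4
Step 2: By Cauchy integral formula: (1/(2pi*i)) * integral = f(a)
Step 3: f(2) = 2^3 = 8

8


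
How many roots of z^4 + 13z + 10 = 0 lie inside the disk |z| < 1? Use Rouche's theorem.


Step 1: On |z| = 1 the three terms have sizes |z^4| = 1^4 = 1, |13z| = 13*1 = 13, |10| = 10
Step 2: The dominant term is g(z) = 13z; let h(z) = z^4 + 10 so f = g + h
Step 3: On |z| = 1: |g| = 13 and |h| <= 1 + 10 = 11
Step 4: Since 13 > 11, |h| < |g| on |z| = 1, so by Rouche f has the same number of zeros as g inside |z| < 1
Step 5: g(z) = 13z has 1 zero (at the origin, multiplicity 1) inside |z| < 1. Answer = 1

1


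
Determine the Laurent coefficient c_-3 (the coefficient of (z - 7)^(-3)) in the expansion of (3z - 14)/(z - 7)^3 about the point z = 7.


Step 1: Write the numerator in powers of (z - 7): 3z - 14 = 3(z - 7) + (3*7 - 14) = 3(z - 7) + 7
Step 2: Divide by (z - 7)^3: f(z) = 7(z - 7)^(-3) + 3(z - 7)^(-2)
Step 3: This finite sum is the Laurent series of f about z = 7.
Step 4: Coefficient of (z - 7)^(-3) = 3*7 - 14 = 7

7


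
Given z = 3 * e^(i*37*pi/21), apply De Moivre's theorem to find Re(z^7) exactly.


Step 1: By De Moivre's theorem, z^7 = 3^7 * e^(i*7*37*pi/21) = 2187 * (cos(37*pi/3) + i*sin(37*pi/3))
Step 2: |z|^7 = 3^7 = 2187
Step 3: Reduce the angle mod 2*pi: 37*pi/3 - 12*pi = pi/3
Step 4: cos(pi/3) = 1/2
Step 5: Re(z^7) = 2187 * 1/2 = 2187/2

2187/2


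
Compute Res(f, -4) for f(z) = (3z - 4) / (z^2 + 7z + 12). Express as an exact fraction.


Step 1: Q(z) = z^2 + 7z + 12 = (z + 4)(z + 3)
Step 2: Q'(z) = 2z + 7
Step 3: Q'(-4) = -1, P(-4) = -16
Step 4: Res = P(-4)/Q'(-4) = -16/(-1) = 16

16


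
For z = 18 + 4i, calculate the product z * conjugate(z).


Step 1: conj(z) = 18 - 4i
Step 2: z * conj(z) = 18^2 + 4^2
Step 3: = 324 + 16 = 340

340


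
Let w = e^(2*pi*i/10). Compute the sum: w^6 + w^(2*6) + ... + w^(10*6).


Step 1: The sum sum_{j=1}^{n} w^(k*j) equals n if n | k, else 0.
Step 2: Here n = 10, k = 6
Step 3: Does n divide k? 10 | 6 -> False
Step 4: Sum = 0

0


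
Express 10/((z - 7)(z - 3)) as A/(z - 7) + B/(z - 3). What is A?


Step 1: Multiply both sides by (z - 7) and set z = 7
Step 2: A = 10 / (7 - 3)
Step 3: A = 10 / 4
Step 4: A = 5/2

5/2


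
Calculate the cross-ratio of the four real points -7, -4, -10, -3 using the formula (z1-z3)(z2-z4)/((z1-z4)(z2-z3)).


Step 1: (z1-z3)(z2-z4) = 3 * (-1) = -3
Step 2: (z1-z4)(z2-z3) = (-4) * 6 = -24
Step 3: Cross-ratio = 3/24 = 1/8

1/8


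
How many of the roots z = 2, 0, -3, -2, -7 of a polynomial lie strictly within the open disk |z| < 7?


Step 1: Check each root:
  z = 2: |2| = 2 < 7
  z = 0: |0| = 0 < 7
  z = -3: |-3| = 3 < 7
  z = -2: |-2| = 2 < 7
  z = -7: |-7| = 7 >= 7
Step 2: Count = 4

4


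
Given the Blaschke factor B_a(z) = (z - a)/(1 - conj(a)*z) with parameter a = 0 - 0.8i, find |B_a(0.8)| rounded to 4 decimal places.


Step 1: Numerator z0 - a = 0.8 - (0 - 0.8i) = 0.8 + 0.8i
Step 2: Denominator 1 - conj(a)*z0 = 1 - (0 + 0.8i)*0.8 = 1 - 0.64i
Step 3: |z0 - a|^2 = 0.8^2 + 0.8^2 = 1.28; |1 - conj(a)*z0|^2 = 1^2 + (-0.64)^2 = 1.4096
Step 4: |B_a(0.8)| = sqrt(1.28 / 1.4096) = sqrt(0.908059)
Step 5: = 0.9529

0.9529


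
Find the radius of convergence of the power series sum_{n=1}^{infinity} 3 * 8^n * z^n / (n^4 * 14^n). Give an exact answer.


Step 1: General term a_n = 3 * 8^n / (n^4 * 14^n)
Step 2: By the root test, |a_n|^(1/n) = 3^(1/n) * 8 / (n^(4/n) * 14) -> 8/14 as n -> infinity (since 3^(1/n) -> 1 and n^(4/n) -> 1)
Step 3: R = 1/lim|a_n|^(1/n) = 14/8 = 7/4

7/4


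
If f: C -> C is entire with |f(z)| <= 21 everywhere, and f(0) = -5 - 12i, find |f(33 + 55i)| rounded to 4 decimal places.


Step 1: By Liouville's theorem, a bounded entire function is constant.
Step 2: f(z) = f(0) = -5 - 12i for all z.
Step 3: |f(w)| = |-5 - 12i| = sqrt(25 + 144)
Step 4: = 13.0

13.0


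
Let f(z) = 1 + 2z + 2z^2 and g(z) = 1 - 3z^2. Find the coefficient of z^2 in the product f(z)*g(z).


Step 1: z^2 term in f*g comes from: (1)*(-3z^2) + (2z)*(0) + (2z^2)*(1)
Step 2: = -3 + 0 + 2
Step 3: = -1

-1


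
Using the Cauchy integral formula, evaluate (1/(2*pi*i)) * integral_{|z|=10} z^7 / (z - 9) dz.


Step 1: f(z) = z^7, a = 9 is inside |z| = 10
Step 2: By Cauchy integral formula: (1/(2pi*i)) * integral = f(a)
Step 3: f(9) = 9^7 = 4782969

4782969


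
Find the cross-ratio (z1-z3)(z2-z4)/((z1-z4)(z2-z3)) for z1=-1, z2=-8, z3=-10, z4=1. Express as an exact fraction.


Step 1: (z1-z3)(z2-z4) = 9 * (-9) = -81
Step 2: (z1-z4)(z2-z3) = (-2) * 2 = -4
Step 3: Cross-ratio = 81/4 = 81/4

81/4


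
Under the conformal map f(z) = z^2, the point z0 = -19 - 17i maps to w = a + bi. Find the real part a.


Step 1: z0 = -19 - 17i
Step 2: z0^2 = (-19)^2 - (-17)^2 + 646i
Step 3: real part = 361 - 289 = 72

72


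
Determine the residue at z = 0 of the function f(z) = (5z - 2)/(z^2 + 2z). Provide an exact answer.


Step 1: Q(z) = z^2 + 2z = (z)(z + 2)
Step 2: Q'(z) = 2z + 2
Step 3: Q'(0) = 2, P(0) = -2
Step 4: Res = P(0)/Q'(0) = -2/2 = -1

-1


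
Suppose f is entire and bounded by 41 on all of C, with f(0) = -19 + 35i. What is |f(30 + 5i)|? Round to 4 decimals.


Step 1: By Liouville's theorem, a bounded entire function is constant.
Step 2: f(z) = f(0) = -19 + 35i for all z.
Step 3: |f(w)| = |-19 + 35i| = sqrt(361 + 1225)
Step 4: = 39.8246

39.8246


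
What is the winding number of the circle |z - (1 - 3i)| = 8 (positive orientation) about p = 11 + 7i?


Step 1: Center c = (1, -3), radius = 8
Step 2: |p - c|^2 = 10^2 + 10^2 = 200
Step 3: r^2 = 64
Step 4: |p-c| > r so winding number = 0

0


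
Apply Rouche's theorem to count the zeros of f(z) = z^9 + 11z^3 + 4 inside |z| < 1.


Step 1: On |z| = 1 the three terms have sizes |z^9| = 1^9 = 1, |11z^3| = 11*1^3 = 11, |4| = 4
Step 2: The dominant term is g(z) = 11z^3; let h(z) = z^9 + 4 so f = g + h
Step 3: On |z| = 1: |g| = 11 and |h| <= 1 + 4 = 5
Step 4: Since 11 > 5, |h| < |g| on |z| = 1, so by Rouche f has the same number of zeros as g inside |z| < 1
Step 5: g(z) = 11z^3 has 3 zeros (at the origin, multiplicity 3) inside |z| < 1. Answer = 3

3


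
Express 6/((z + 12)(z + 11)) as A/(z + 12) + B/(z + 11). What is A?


Step 1: Multiply both sides by (z + 12) and set z = -12
Step 2: A = 6 / (-12 + 11)
Step 3: A = 6 / (-1)
Step 4: A = -6

-6


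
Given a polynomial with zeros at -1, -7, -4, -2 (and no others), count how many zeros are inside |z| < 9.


Step 1: Check each root:
  z = -1: |-1| = 1 < 9
  z = -7: |-7| = 7 < 9
  z = -4: |-4| = 4 < 9
  z = -2: |-2| = 2 < 9
Step 2: Count = 4

4


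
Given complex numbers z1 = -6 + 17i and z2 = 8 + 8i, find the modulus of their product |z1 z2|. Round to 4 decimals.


Step 1: |z1| = sqrt((-6)^2 + 17^2) = sqrt(325)
Step 2: |z2| = sqrt(8^2 + 8^2) = sqrt(128)
Step 3: |z1*z2| = |z1|*|z2| = sqrt(325) * sqrt(128) = sqrt(325 * 128) = sqrt(41600)
Step 4: = 203.9608

203.9608


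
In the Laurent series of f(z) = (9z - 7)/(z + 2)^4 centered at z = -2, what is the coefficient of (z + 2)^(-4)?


Step 1: Write the numerator in powers of (z + 2): 9z - 7 = 9(z + 2) + (9*(-2) - 7) = 9(z + 2) - 25
Step 2: Divide by (z + 2)^4: f(z) = -25(z + 2)^(-4) + 9(z + 2)^(-3)
Step 3: This finite sum is the Laurent series of f about z = -2.
Step 4: Coefficient of (z + 2)^(-4) = 9*(-2) - 7 = -25

-25


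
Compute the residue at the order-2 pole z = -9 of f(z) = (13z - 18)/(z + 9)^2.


Step 1: Pole of order 2 at z = -9
Step 2: Res = lim d/dz [(z + 9)^2 * f(z)] as z -> -9
Step 3: (z + 9)^2 * f(z) = 13z - 18
Step 4: d/dz[13z - 18] = 13

13


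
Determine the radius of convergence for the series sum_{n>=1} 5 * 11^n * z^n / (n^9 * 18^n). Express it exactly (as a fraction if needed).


Step 1: General term a_n = 5 * 11^n / (n^9 * 18^n)
Step 2: By the root test, |a_n|^(1/n) = 5^(1/n) * 11 / (n^(9/n) * 18) -> 11/18 as n -> infinity (since 5^(1/n) -> 1 and n^(9/n) -> 1)
Step 3: R = 1/lim|a_n|^(1/n) = 18/11

18/11


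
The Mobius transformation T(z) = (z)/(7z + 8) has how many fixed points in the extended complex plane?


Step 1: Fixed points satisfy T(z) = z
Step 2: 7z^2 + 7z = 0
Step 3: Discriminant = 7^2 - 4*7*0 = 49
Step 4: Number of fixed points = 2

2


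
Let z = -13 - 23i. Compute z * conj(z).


Step 1: conj(z) = -13 + 23i
Step 2: z * conj(z) = (-13)^2 + (-23)^2
Step 3: = 169 + 529 = 698

698


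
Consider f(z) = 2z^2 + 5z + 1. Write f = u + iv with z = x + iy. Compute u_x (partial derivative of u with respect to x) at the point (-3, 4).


Step 1: f(z) = 2(x+iy)^2 + 5(x+iy) + 1
Step 2: u = 2(x^2 - y^2) + 5x + 1
Step 3: u_x = 4x + 5
Step 4: At (-3, 4): u_x = -12 + 5 = -7

-7


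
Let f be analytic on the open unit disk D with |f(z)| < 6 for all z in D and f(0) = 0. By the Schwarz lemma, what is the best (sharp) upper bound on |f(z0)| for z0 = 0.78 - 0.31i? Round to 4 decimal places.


Step 1: g = f/6 maps D -> D with g(0) = 0, so by the Schwarz lemma |g(z)| <= |z|, i.e. |f(z)| <= 6|z|; this is sharp (f(z) = 6z).
Step 2: |z0|^2 = 0.78^2 + (-0.31)^2 = 0.7045
Step 3: |z0| = sqrt(0.7045) = 0.839345
Step 4: Best bound = 6 * |z0| = 6 * 0.839345 = 5.0361

5.0361


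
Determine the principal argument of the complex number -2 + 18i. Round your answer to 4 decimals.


Step 1: z = -2 + 18i
Step 2: arg(z) = atan2(18, -2)
Step 3: arg(z) = 1.6815

1.6815


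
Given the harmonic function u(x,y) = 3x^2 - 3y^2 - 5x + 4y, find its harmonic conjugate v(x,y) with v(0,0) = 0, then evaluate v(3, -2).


Step 1: v_x = -u_y = 6y - 4
Step 2: v_y = u_x = 6x - 5
Step 3: v = 6xy - 4x - 5y + C
Step 4: v(0,0) = 0 => C = 0
Step 5: v(3, -2) = -38

-38


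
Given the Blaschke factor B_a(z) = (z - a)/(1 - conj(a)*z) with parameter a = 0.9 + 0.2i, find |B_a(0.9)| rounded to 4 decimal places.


Step 1: Numerator z0 - a = 0.9 - (0.9 + 0.2i) = 0 - 0.2i
Step 2: Denominator 1 - conj(a)*z0 = 1 - (0.9 - 0.2i)*0.9 = 0.19 + 0.18i
Step 3: |z0 - a|^2 = 0^2 + (-0.2)^2 = 0.04; |1 - conj(a)*z0|^2 = 0.19^2 + 0.18^2 = 0.0685
Step 4: |B_a(0.9)| = sqrt(0.04 / 0.0685) = sqrt(0.583942)
Step 5: = 0.7642

0.7642


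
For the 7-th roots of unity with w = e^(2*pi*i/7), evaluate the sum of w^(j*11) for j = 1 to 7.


Step 1: The sum sum_{j=1}^{n} w^(k*j) equals n if n | k, else 0.
Step 2: Here n = 7, k = 11
Step 3: Does n divide k? 7 | 11 -> False
Step 4: Sum = 0

0


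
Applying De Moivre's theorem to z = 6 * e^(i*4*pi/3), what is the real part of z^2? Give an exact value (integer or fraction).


Step 1: By De Moivre's theorem, z^2 = 6^2 * e^(i*2*4*pi/3) = 36 * (cos(8*pi/3) + i*sin(8*pi/3))
Step 2: |z|^2 = 6^2 = 36
Step 3: Reduce the angle mod 2*pi: 8*pi/3 - 2*pi = 2*pi/3
Step 4: cos(2*pi/3) = -1/2
Step 5: Re(z^2) = 36 * (-1/2) = -18

-18


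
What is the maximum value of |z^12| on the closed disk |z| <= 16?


Step 1: On |z| = 16, |f(z)| = |z|^12 = 16^12
Step 2: By maximum modulus principle, maximum is on boundary.
Step 3: Maximum = 281474976710656 = 281474976710656

281474976710656


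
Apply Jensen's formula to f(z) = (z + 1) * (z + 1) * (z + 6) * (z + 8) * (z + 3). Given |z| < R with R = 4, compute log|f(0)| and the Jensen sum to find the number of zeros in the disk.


Jensen's formula: (1/2pi)*integral log|f(Re^it)|dt = log|f(0)| + sum_{|a_k|<R} log(R/|a_k|)
Step 1: f(0) = 1 * 1 * 6 * 8 * 3 = 144
Step 2: log|f(0)| = log|-1| + log|-1| + log|-6| + log|-8| + log|-3| = 4.9698
Step 3: Zeros inside |z| < 4: -1, -1, -3
Step 4: Jensen sum = log(4/1) + log(4/1) + log(4/3) = 3.0603
Step 5: n(R) = number of terms in the Jensen sum = count of zeros inside |z| < 4 = 3

3


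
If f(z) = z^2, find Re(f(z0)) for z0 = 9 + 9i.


Step 1: z0 = 9 + 9i
Step 2: z0^2 = 9^2 - 9^2 + 162i
Step 3: real part = 81 - 81 = 0

0


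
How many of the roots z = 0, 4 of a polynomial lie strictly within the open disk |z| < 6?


Step 1: Check each root:
  z = 0: |0| = 0 < 6
  z = 4: |4| = 4 < 6
Step 2: Count = 2

2


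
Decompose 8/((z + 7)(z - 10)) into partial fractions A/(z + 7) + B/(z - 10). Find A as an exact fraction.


Step 1: Multiply both sides by (z + 7) and set z = -7
Step 2: A = 8 / (-7 - 10)
Step 3: A = 8 / (-17)
Step 4: A = -8/17

-8/17


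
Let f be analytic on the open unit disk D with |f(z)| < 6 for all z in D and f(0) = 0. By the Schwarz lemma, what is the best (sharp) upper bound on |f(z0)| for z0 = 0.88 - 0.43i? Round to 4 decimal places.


Step 1: g = f/6 maps D -> D with g(0) = 0, so by the Schwarz lemma |g(z)| <= |z|, i.e. |f(z)| <= 6|z|; this is sharp (f(z) = 6z).
Step 2: |z0|^2 = 0.88^2 + (-0.43)^2 = 0.9593
Step 3: |z0| = sqrt(0.9593) = 0.979439
Step 4: Best bound = 6 * |z0| = 6 * 0.979439 = 5.8766

5.8766


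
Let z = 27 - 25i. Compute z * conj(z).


Step 1: conj(z) = 27 + 25i
Step 2: z * conj(z) = 27^2 + (-25)^2
Step 3: = 729 + 625 = 1354

1354


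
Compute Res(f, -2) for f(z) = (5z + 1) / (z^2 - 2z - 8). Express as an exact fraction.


Step 1: Q(z) = z^2 - 2z - 8 = (z + 2)(z - 4)
Step 2: Q'(z) = 2z - 2
Step 3: Q'(-2) = -6, P(-2) = -9
Step 4: Res = P(-2)/Q'(-2) = -9/(-6) = 3/2

3/2


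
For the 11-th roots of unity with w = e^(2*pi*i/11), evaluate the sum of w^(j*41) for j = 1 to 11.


Step 1: The sum sum_{j=1}^{n} w^(k*j) equals n if n | k, else 0.
Step 2: Here n = 11, k = 41
Step 3: Does n divide k? 11 | 41 -> False
Step 4: Sum = 0

0


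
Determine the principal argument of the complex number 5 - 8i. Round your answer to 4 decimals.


Step 1: z = 5 - 8i
Step 2: arg(z) = atan2(-8, 5)
Step 3: arg(z) = -1.0122

-1.0122


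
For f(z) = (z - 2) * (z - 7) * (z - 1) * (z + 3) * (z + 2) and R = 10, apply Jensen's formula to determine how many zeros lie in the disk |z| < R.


Jensen's formula: (1/2pi)*integral log|f(Re^it)|dt = log|f(0)| + sum_{|a_k|<R} log(R/|a_k|)
Step 1: f(0) = (-2) * (-7) * (-1) * 3 * 2 = -84
Step 2: log|f(0)| = log|2| + log|7| + log|1| + log|-3| + log|-2| = 4.4308
Step 3: Zeros inside |z| < 10: 2, 7, 1, -3, -2
Step 4: Jensen sum = log(10/2) + log(10/7) + log(10/1) + log(10/3) + log(10/2) = 7.0821
Step 5: n(R) = number of terms in the Jensen sum = count of zeros inside |z| < 10 = 5

5


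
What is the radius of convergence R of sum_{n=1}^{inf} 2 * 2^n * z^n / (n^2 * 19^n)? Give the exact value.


Step 1: General term a_n = 2 * 2^n / (n^2 * 19^n)
Step 2: By the root test, |a_n|^(1/n) = 2^(1/n) * 2 / (n^(2/n) * 19) -> 2/19 as n -> infinity (since 2^(1/n) -> 1 and n^(2/n) -> 1)
Step 3: R = 1/lim|a_n|^(1/n) = 19/2

19/2


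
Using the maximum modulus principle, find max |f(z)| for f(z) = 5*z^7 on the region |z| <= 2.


Step 1: On |z| = 2, |f(z)| = 5 * |z|^7 = 5 * 2^7
Step 2: By maximum modulus principle, maximum is on boundary.
Step 3: Maximum = 5 * 128 = 640

640


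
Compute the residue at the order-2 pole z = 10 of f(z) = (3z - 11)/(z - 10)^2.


Step 1: Pole of order 2 at z = 10
Step 2: Res = lim d/dz [(z - 10)^2 * f(z)] as z -> 10
Step 3: (z - 10)^2 * f(z) = 3z - 11
Step 4: d/dz[3z - 11] = 3

3


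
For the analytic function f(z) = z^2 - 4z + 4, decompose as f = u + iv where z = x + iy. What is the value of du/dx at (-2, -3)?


Step 1: f(z) = (x+iy)^2 - 4(x+iy) + 4
Step 2: u = (x^2 - y^2) - 4x + 4
Step 3: u_x = 2x - 4
Step 4: At (-2, -3): u_x = -4 - 4 = -8

-8


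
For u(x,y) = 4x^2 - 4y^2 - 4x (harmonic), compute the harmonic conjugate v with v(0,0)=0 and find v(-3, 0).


Step 1: v_x = -u_y = 8y + 0
Step 2: v_y = u_x = 8x - 4
Step 3: v = 8xy - 4y + C
Step 4: v(0,0) = 0 => C = 0
Step 5: v(-3, 0) = 0

0


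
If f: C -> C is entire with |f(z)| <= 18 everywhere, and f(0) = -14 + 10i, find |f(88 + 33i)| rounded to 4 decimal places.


Step 1: By Liouville's theorem, a bounded entire function is constant.
Step 2: f(z) = f(0) = -14 + 10i for all z.
Step 3: |f(w)| = |-14 + 10i| = sqrt(196 + 100)
Step 4: = 17.2047

17.2047


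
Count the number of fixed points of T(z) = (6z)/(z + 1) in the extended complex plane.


Step 1: Fixed points satisfy T(z) = z
Step 2: z^2 - 5z = 0
Step 3: Discriminant = (-5)^2 - 4*1*0 = 25
Step 4: Number of fixed points = 2

2


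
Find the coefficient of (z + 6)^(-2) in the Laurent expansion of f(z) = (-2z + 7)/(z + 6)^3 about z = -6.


Step 1: Write the numerator in powers of (z + 6): -2z + 7 = -2(z + 6) + (-2*(-6) + 7) = -2(z + 6) + 19
Step 2: Divide by (z + 6)^3: f(z) = 19(z + 6)^(-3) - 2(z + 6)^(-2)
Step 3: This finite sum is the Laurent series of f about z = -6.
Step 4: Coefficient of (z + 6)^(-2) = coefficient of (z + 6) in the re-centred numerator = -2

-2


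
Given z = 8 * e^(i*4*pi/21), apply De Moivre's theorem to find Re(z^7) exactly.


Step 1: By De Moivre's theorem, z^7 = 8^7 * e^(i*7*4*pi/21) = 2097152 * (cos(4*pi/3) + i*sin(4*pi/3))
Step 2: |z|^7 = 8^7 = 2097152
Step 3: The angle 4*pi/3 already lies in [0, 2*pi)
Step 4: cos(4*pi/3) = -1/2
Step 5: Re(z^7) = 2097152 * (-1/2) = -1048576

-1048576


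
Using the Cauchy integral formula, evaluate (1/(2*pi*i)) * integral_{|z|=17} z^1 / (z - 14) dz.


Step 1: f(z) = z^1, a = 14 is inside |z| = 17
Step 2: By Cauchy integral formula: (1/(2pi*i)) * integral = f(a)
Step 3: f(14) = 14^1 = 14

14


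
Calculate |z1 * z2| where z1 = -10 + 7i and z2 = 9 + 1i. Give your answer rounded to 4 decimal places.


Step 1: |z1| = sqrt((-10)^2 + 7^2) = sqrt(149)
Step 2: |z2| = sqrt(9^2 + 1^2) = sqrt(82)
Step 3: |z1*z2| = |z1|*|z2| = sqrt(149) * sqrt(82) = sqrt(149 * 82) = sqrt(12218)
Step 4: = 110.5351

110.5351


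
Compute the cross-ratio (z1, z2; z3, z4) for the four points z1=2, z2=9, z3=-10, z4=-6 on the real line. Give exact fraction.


Step 1: (z1-z3)(z2-z4) = 12 * 15 = 180
Step 2: (z1-z4)(z2-z3) = 8 * 19 = 152
Step 3: Cross-ratio = 180/152 = 45/38

45/38


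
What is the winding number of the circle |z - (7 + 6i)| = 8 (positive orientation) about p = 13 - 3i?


Step 1: Center c = (7, 6), radius = 8
Step 2: |p - c|^2 = 6^2 + (-9)^2 = 117
Step 3: r^2 = 64
Step 4: |p-c| > r so winding number = 0

0
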